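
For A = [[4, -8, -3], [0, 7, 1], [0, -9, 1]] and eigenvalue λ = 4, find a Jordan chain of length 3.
v_1 = [[-4, 2, -5]]^T, v_2 = [[-1, 1, -3]]^T, v_3 = [[1, 0, 0]]^T

We seek v_1 ∈ ker((A - 4I)^3) \ ker((A - 4I)^2), then set v_{i+1} = (A - 4I) v_i.

One such chain is v_1 = [[-4, 2, -5]]^T, v_2 = [[-1, 1, -3]]^T, v_3 = [[1, 0, 0]]^T. Check: (A - 4I) v_3 = [[0, 0, 0]]^T = 0.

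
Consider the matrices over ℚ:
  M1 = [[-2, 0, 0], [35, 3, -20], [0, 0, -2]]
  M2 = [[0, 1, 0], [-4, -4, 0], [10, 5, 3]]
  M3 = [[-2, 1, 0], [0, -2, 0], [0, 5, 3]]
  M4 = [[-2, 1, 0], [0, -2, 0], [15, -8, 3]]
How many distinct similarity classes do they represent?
2 classes: {M1}, {M2, M3, M4}

Characteristic polynomials: χ_{M1} = (x - 3)(x + 2)^2, χ_{M2} = (x - 3)(x + 2)^2, χ_{M3} = (x - 3)(x + 2)^2, χ_{M4} = (x - 3)(x + 2)^2.

{M1}: invariant factors x + 2, (x - 3)(x + 2).

{M2, M3, M4}: invariant factors (x - 3)(x + 2)^2.

Matrices are similar if and only if their invariant-factor lists agree; the partition into similarity classes is {M1}, {M2, M3, M4}.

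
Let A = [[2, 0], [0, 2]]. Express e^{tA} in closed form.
A has Jordan form J = [[2, 0], [0, 2]] with A = PJP^{-1}, so e^{tA} = P e^{tJ} P^{-1}.

For a Jordan block J_k(λ), e^{tJ_k(λ)} = e^{λt} · (I + tN + t^2 N^2/2! + ... + t^{k-1} N^{k-1}/(k-1)!) where N is the nilpotent superdiagonal part.

Assembling the blocks and conjugating back gives the entries of e^{tA} as shown above.

e^{tA} = [[e^{2*t}, 0], [0, e^{2*t}]]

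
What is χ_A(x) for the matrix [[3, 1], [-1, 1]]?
xI - A = [[x - 3, -1], [1, x - 1]].

Expanding det(xI - A) along the first row:
det(xI - A) = + (x - 3)·det([[x - 1]]) - (-1)·det([[1]]).

Evaluating gives χ_A(x) = x^2 - 4x + 4 = (x - 2)^2.

χ_A(x) = (x - 2)^2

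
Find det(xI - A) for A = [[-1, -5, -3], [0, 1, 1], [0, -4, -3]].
xI - A = [[x + 1, 5, 3], [0, x - 1, -1], [0, 4, x + 3]].

Expanding det(xI - A) along the first row:
det(xI - A) = + (x + 1)·det([[x - 1, -1], [4, x + 3]]) - (5)·det([[0, -1], [0, x + 3]]) + (3)·det([[0, x - 1], [0, 4]]).

Evaluating gives χ_A(x) = x^3 + 3x^2 + 3x + 1 = (x + 1)^3.

χ_A(x) = (x + 1)^3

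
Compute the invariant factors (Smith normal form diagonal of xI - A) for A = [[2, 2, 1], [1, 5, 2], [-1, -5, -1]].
The Jordan structure of A has elementary divisors (x - 2)^3. Arranging the block sizes at each eigenvalue in decreasing order and taking row products gives the invariant factors.

Invariant factors (smallest first, each dividing the next): (x - 2)^3.

Check: the last factor (x - 2)^3 is the minimal polynomial, and the product (x - 2)^3 is the characteristic polynomial.

(x - 2)^3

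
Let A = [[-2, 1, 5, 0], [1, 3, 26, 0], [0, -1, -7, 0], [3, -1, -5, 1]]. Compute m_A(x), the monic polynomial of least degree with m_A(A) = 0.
The characteristic polynomial factors as (x - 1)(x + 2)^3. The minimal polynomial is ∏(x - λ)^{k_λ} where k_λ is the size of the largest Jordan block at λ.

For λ = -2: rank(A + 2I) = 3, and the largest Jordan block has size 3 (the smallest k with rank((A + 2I)^k) = rank((A + 2I)^(k+1))).
For λ = 1: rank(A - I) = 3, and the largest Jordan block has size 1 (the smallest k with rank((A - I)^k) = rank((A - I)^(k+1))).

So m_A(x) = (x - 1)(x + 2)^3.

m_A(x) = (x - 1)(x + 2)^3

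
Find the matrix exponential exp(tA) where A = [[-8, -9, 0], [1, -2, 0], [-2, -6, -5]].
A has Jordan form J = [[-5, 1, 0], [0, -5, 0], [0, 0, -5]] with A = PJP^{-1}, so e^{tA} = P e^{tJ} P^{-1}.

For a Jordan block J_k(λ), e^{tJ_k(λ)} = e^{λt} · (I + tN + t^2 N^2/2! + ... + t^{k-1} N^{k-1}/(k-1)!) where N is the nilpotent superdiagonal part.

Assembling the blocks and conjugating back gives the entries of e^{tA} as shown above.

e^{tA} = [[(1 - 3*t)*e^{-5*t}, -9*t*e^{-5*t}, 0], [t*e^{-5*t}, (3*t + 1)*e^{-5*t}, 0], [-2*t*e^{-5*t}, -6*t*e^{-5*t}, e^{-5*t}]]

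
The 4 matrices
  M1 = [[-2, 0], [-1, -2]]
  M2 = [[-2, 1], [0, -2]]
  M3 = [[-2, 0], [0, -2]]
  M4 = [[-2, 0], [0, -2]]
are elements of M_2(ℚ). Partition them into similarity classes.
2 classes: {M1, M2}, {M3, M4}

Characteristic polynomials: χ_{M1} = (x + 2)^2, χ_{M2} = (x + 2)^2, χ_{M3} = (x + 2)^2, χ_{M4} = (x + 2)^2.

{M1, M2}: invariant factors (x + 2)^2.

{M3, M4}: invariant factors x + 2, x + 2.

Matrices are similar if and only if their invariant-factor lists agree; the partition into similarity classes is {M1, M2}, {M3, M4}.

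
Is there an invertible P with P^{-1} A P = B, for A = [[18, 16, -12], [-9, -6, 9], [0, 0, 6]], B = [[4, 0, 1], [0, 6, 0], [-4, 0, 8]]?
Two matrices over a field are similar if and only if they have the same invariant factors.

Both A and B have characteristic polynomial (x - 6)^3 and minimal polynomial (x - 6)^2. Computing further, both have invariant factors x - 6, (x - 6)^2. Hence A and B are similar.

Yes.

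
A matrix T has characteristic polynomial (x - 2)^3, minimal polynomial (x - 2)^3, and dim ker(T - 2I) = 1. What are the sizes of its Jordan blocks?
Jordan blocks: (2, 3)

λ = 2: algebraic multiplicity 3 (exponent in χ_T), largest block size 3 (exponent in m_T), 1 block (geometric multiplicity). This forces block sizes [3].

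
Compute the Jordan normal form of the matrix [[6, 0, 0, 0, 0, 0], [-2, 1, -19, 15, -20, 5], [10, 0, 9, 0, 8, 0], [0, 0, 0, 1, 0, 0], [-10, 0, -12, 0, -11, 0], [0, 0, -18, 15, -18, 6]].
The characteristic polynomial is det(xI - A) = (x - 6)^2(x - 1)^3(x + 3), so the eigenvalues are -3 (algebraic multiplicity 1), 1 (algebraic multiplicity 3), 6 (algebraic multiplicity 2).

For λ = -3: algebraic multiplicity 1 gives one 1×1 block.

For λ = 1: rank(A - I) = 4, rank((A - I)^2) = 3. The eigenspace has dimension 6 - 4 = 2, so there are 2 Jordan blocks; the rank sequence gives block sizes [2, 1].

For λ = 6: rank(A - 6I) = 4. The eigenspace has dimension 6 - 4 = 2, so there are 2 Jordan blocks; the rank sequence gives block sizes [1, 1].

Assembling the blocks gives the Jordan form J above.

J = [[-3, 0, 0, 0, 0, 0], [0, 1, 1, 0, 0, 0], [0, 0, 1, 0, 0, 0], [0, 0, 0, 1, 0, 0], [0, 0, 0, 0, 6, 0], [0, 0, 0, 0, 0, 6]]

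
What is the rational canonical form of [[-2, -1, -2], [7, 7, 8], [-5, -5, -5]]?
R = [[0, 0, -5], [1, 0, 2], [0, 1, 0]]

The invariant factors of A (the non-unit diagonal entries of the Smith normal form of xI - A over ℚ[x]) are x^3 - 2x + 5, each dividing the next. The characteristic polynomial is their product, x^3 - 2x + 5.

The rational canonical form is the block-diagonal matrix of companion matrices C(f_i):
R = [[0, 0, -5], [1, 0, 2], [0, 1, 0]].

Note the characteristic polynomial does not split into linear factors over ℚ, so A has no Jordan form over ℚ; the rational canonical form exists over any field.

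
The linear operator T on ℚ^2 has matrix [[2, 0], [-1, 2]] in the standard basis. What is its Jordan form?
J = [[2, 1], [0, 2]]

The characteristic polynomial is det(xI - A) = (x - 2)^2, so the eigenvalues are 2 (algebraic multiplicity 2).

For λ = 2: rank(A - 2I) = 1, rank((A - 2I)^2) = 0. The eigenspace has dimension 2 - 1 = 1, so there is 1 Jordan block; the rank sequence gives block sizes [2].

Assembling the blocks gives the Jordan form J above.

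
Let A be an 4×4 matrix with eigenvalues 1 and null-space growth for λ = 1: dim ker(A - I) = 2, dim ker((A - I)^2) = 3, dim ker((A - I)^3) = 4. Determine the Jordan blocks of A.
λ = 1: successive nullity increments [2, 1, 1] count blocks of size ≥ k; block sizes are [3, 1].

Jordan blocks: (1, 3), (1, 1)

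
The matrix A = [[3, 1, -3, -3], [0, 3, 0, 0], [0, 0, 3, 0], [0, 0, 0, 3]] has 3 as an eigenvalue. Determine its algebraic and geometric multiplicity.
The characteristic polynomial is (x - 3)^4, so the factor x - 3 appears with exponent 4: the algebraic multiplicity is 4.

rank(A - 3I) = 1, so the eigenspace has dimension 4 - 1 = 3: the geometric multiplicity is 3.

Since 3 < 4, A is not diagonalizable.

algebraic multiplicity 4, geometric multiplicity 3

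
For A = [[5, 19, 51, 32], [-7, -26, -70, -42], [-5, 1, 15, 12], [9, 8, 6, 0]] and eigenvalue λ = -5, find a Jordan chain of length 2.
v_1 = [[3, -4, 1, 0]]^T, v_2 = [[5, -7, 1, 1]]^T

We seek v_1 ∈ ker((A + 5I)^2) \ ker(A + 5I), then set v_{i+1} = (A + 5I) v_i.

One such chain is v_1 = [[3, -4, 1, 0]]^T, v_2 = [[5, -7, 1, 1]]^T. Check: (A + 5I) v_2 = [[0, 0, 0, 0]]^T = 0.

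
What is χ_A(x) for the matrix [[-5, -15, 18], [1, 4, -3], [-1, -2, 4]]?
xI - A = [[x + 5, 15, -18], [-1, x - 4, 3], [1, 2, x - 4]].

Expanding det(xI - A) along the first row:
det(xI - A) = + (x + 5)·det([[x - 4, 3], [2, x - 4]]) - (15)·det([[-1, 3], [1, x - 4]]) + (-18)·det([[-1, x - 4], [1, 2]]).

Evaluating gives χ_A(x) = x^3 - 3x^2 + 3x - 1 = (x - 1)^3.

χ_A(x) = (x - 1)^3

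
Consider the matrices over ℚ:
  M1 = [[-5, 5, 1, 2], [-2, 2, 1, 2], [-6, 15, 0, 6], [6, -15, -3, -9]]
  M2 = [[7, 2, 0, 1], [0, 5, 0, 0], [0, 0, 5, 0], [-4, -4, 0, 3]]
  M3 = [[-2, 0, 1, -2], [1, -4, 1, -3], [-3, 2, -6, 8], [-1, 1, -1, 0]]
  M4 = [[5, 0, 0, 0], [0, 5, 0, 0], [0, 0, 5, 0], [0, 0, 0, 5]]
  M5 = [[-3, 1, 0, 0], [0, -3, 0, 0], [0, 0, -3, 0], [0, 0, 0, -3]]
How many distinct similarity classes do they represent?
Characteristic polynomials: χ_{M1} = (x + 3)^4, χ_{M2} = (x - 5)^4, χ_{M3} = (x + 3)^4, χ_{M4} = (x - 5)^4, χ_{M5} = (x + 3)^4.

{M1, M5}: invariant factors x + 3, x + 3, (x + 3)^2.

{M2}: invariant factors x - 5, x - 5, (x - 5)^2.

{M3}: invariant factors (x + 3)^2, (x + 3)^2.

{M4}: invariant factors x - 5, x - 5, x - 5, x - 5.

Matrices are similar if and only if their invariant-factor lists agree; the partition into similarity classes is {M1, M5}, {M2}, {M3}, {M4}.

4 classes: {M1, M5}, {M2}, {M3}, {M4}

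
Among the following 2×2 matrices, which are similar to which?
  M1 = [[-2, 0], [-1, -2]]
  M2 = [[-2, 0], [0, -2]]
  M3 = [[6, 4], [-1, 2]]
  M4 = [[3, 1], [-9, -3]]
Characteristic polynomials: χ_{M1} = (x + 2)^2, χ_{M2} = (x + 2)^2, χ_{M3} = (x - 4)^2, χ_{M4} = x^2.

{M1}: invariant factors (x + 2)^2.

{M2}: invariant factors x + 2, x + 2.

{M3}: invariant factors (x - 4)^2.

{M4}: invariant factors x^2.

Matrices are similar if and only if their invariant-factor lists agree; the partition into similarity classes is {M1}, {M2}, {M3}, {M4}.

4 classes: {M1}, {M2}, {M3}, {M4}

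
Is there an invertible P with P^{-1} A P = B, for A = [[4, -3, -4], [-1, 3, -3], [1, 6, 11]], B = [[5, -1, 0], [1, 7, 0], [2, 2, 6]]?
Both have characteristic polynomial (x - 6)^3, but the minimal polynomial of A is (x - 6)^3 while the minimal polynomial of B is (x - 6)^2. The minimal polynomial is a similarity invariant, so A and B are not similar.

No.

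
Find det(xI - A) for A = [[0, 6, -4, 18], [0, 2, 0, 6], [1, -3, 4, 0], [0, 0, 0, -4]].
xI - A = [[x, -6, 4, -18], [0, x - 2, 0, -6], [-1, 3, x - 4, 0], [0, 0, 0, x + 4]].

Expanding det(xI - A) along the first row:
det(xI - A) = + (x)·det([[x - 2, 0, -6], [3, x - 4, 0], [0, 0, x + 4]]) - (-6)·det([[0, 0, -6], [-1, x - 4, 0], [0, 0, x + 4]]) + (4)·det([[0, x - 2, -6], [-1, 3, 0], [0, 0, x + 4]]) - (-18)·det([[0, x - 2, 0], [-1, 3, x - 4], [0, 0, 0]]).

Evaluating gives χ_A(x) = x^4 - 2x^3 - 12x^2 + 40x - 32 = (x - 2)^3(x + 4).

χ_A(x) = (x - 2)^3(x + 4)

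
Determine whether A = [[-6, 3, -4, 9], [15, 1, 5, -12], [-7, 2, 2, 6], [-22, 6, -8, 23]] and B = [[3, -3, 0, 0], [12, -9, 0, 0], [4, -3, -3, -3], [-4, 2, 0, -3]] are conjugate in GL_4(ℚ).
trace(A) = 20 but trace(B) = -12. The trace is a similarity invariant, so A and B are not similar.

No.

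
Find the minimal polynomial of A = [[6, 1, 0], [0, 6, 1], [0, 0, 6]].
The characteristic polynomial factors as (x - 6)^3. The minimal polynomial is ∏(x - λ)^{k_λ} where k_λ is the size of the largest Jordan block at λ.

For λ = 6: rank(A - 6I) = 2, and the largest Jordan block has size 3 (the smallest k with rank((A - 6I)^k) = rank((A - 6I)^(k+1))).

So m_A(x) = (x - 6)^3.

m_A(x) = (x - 6)^3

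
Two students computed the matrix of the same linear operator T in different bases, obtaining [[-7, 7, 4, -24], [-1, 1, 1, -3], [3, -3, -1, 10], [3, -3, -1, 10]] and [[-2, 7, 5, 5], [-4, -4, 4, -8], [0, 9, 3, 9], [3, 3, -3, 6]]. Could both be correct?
No.

Both have characteristic polynomial x^3(x - 3), but the minimal polynomial of A is x^3(x - 3) while the minimal polynomial of B is x^2(x - 3). The minimal polynomial is a similarity invariant, so A and B are not similar.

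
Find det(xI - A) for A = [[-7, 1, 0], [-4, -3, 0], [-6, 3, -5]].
χ_A(x) = (x + 5)^3

xI - A = [[x + 7, -1, 0], [4, x + 3, 0], [6, -3, x + 5]].

Expanding det(xI - A) along the first row:
det(xI - A) = + (x + 7)·det([[x + 3, 0], [-3, x + 5]]) - (-1)·det([[4, 0], [6, x + 5]]) + (0)·det([[4, x + 3], [6, -3]]).

Evaluating gives χ_A(x) = x^3 + 15x^2 + 75x + 125 = (x + 5)^3.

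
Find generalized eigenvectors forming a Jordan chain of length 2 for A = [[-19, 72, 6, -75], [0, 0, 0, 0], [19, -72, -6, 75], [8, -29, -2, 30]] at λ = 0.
We seek v_1 ∈ ker(A^2) \ ker(A), then set v_{i+1} = A v_i.

One such chain is v_1 = [[0, 1, 1, 1]]^T, v_2 = [[3, 0, -3, -1]]^T. Check: A v_2 = [[0, 0, 0, 0]]^T = 0.

v_1 = [[0, 1, 1, 1]]^T, v_2 = [[3, 0, -3, -1]]^T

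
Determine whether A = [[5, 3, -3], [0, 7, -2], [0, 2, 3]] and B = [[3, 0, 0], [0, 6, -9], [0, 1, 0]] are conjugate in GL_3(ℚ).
No.

trace(A) = 15 but trace(B) = 9. The trace is a similarity invariant, so A and B are not similar.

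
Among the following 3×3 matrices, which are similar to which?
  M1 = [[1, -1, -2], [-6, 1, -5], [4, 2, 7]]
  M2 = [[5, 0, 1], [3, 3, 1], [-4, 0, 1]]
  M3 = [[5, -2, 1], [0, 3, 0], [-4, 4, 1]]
Characteristic polynomials: χ_{M1} = (x - 3)^3, χ_{M2} = (x - 3)^3, χ_{M3} = (x - 3)^3.

{M1, M2}: invariant factors (x - 3)^3.

{M3}: invariant factors x - 3, (x - 3)^2.

Matrices are similar if and only if their invariant-factor lists agree; the partition into similarity classes is {M1, M2}, {M3}.

2 classes: {M1, M2}, {M3}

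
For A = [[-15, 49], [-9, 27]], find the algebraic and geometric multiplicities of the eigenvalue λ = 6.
The characteristic polynomial is (x - 6)^2, so the factor x - 6 appears with exponent 2: the algebraic multiplicity is 2.

rank(A - 6I) = 1, so the eigenspace has dimension 2 - 1 = 1: the geometric multiplicity is 1.

Since 1 < 2, A is not diagonalizable.

algebraic multiplicity 2, geometric multiplicity 1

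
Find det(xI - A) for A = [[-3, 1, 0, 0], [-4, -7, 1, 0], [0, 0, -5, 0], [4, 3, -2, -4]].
xI - A = [[x + 3, -1, 0, 0], [4, x + 7, -1, 0], [0, 0, x + 5, 0], [-4, -3, 2, x + 4]].

Expanding det(xI - A) along the first row:
det(xI - A) = + (x + 3)·det([[x + 7, -1, 0], [0, x + 5, 0], [-3, 2, x + 4]]) - (-1)·det([[4, -1, 0], [0, x + 5, 0], [-4, 2, x + 4]]) + (0)·det([[4, x + 7, 0], [0, 0, 0], [-4, -3, x + 4]]) - (0)·det([[4, x + 7, -1], [0, 0, x + 5], [-4, -3, 2]]).

Evaluating gives χ_A(x) = x^4 + 19x^3 + 135x^2 + 425x + 500 = (x + 4)(x + 5)^3.

χ_A(x) = (x + 4)(x + 5)^3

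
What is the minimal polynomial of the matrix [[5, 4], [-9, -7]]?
m_A(x) = (x + 1)^2

The characteristic polynomial factors as (x + 1)^2. The minimal polynomial is ∏(x - λ)^{k_λ} where k_λ is the size of the largest Jordan block at λ.

For λ = -1: rank(A + I) = 1, and the largest Jordan block has size 2 (the smallest k with rank((A + I)^k) = rank((A + I)^(k+1))).

So m_A(x) = (x + 1)^2.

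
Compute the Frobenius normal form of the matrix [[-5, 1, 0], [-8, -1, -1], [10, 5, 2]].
R = [[0, 0, -9], [1, 0, -6], [0, 1, -4]]

The invariant factors of A (the non-unit diagonal entries of the Smith normal form of xI - A over ℚ[x]) are (x + 3)(x^2 + x + 3), each dividing the next. The characteristic polynomial is their product, (x + 3)(x^2 + x + 3).

The rational canonical form is the block-diagonal matrix of companion matrices C(f_i):
R = [[0, 0, -9], [1, 0, -6], [0, 1, -4]].

Note the characteristic polynomial does not split into linear factors over ℚ, so A has no Jordan form over ℚ; the rational canonical form exists over any field.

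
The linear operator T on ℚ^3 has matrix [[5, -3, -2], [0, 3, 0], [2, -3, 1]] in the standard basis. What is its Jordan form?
The characteristic polynomial is det(xI - A) = (x - 3)^3, so the eigenvalues are 3 (algebraic multiplicity 3).

For λ = 3: rank(A - 3I) = 1, rank((A - 3I)^2) = 0. The eigenspace has dimension 3 - 1 = 2, so there are 2 Jordan blocks; the rank sequence gives block sizes [2, 1].

Assembling the blocks gives the Jordan form J above.

J = [[3, 1, 0], [0, 3, 0], [0, 0, 3]]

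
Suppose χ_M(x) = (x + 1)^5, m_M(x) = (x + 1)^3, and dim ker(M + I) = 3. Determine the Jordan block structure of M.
Jordan blocks: (-1, 3), (-1, 1), (-1, 1)

λ = -1: algebraic multiplicity 5 (exponent in χ_M), largest block size 3 (exponent in m_M), 3 blocks (geometric multiplicity). These force block sizes [3, 1, 1].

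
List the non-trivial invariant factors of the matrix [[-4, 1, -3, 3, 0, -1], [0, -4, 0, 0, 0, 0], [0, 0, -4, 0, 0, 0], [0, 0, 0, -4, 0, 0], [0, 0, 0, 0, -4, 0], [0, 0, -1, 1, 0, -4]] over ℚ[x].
The Jordan structure of A has elementary divisors (x + 4)^3, (x + 4), (x + 4), (x + 4). Arranging the block sizes at each eigenvalue in decreasing order and taking row products gives the invariant factors.

Invariant factors (smallest first, each dividing the next): x + 4, x + 4, x + 4, (x + 4)^3.

Check: the last factor (x + 4)^3 is the minimal polynomial, and the product (x + 4)^6 is the characteristic polynomial.

x + 4, x + 4, x + 4, (x + 4)^3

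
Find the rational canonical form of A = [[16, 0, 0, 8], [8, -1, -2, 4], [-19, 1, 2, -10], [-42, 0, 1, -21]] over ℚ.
R = [[0, 0, 0, 8], [1, 0, 0, 2], [0, 1, 0, -5], [0, 0, 1, -4]]

The invariant factors of A (the non-unit diagonal entries of the Smith normal form of xI - A over ℚ[x]) are (x - 1)(x + 2)(x^2 + 3x + 4), each dividing the next. The characteristic polynomial is their product, (x - 1)(x + 2)(x^2 + 3x + 4).

The rational canonical form is the block-diagonal matrix of companion matrices C(f_i):
R = [[0, 0, 0, 8], [1, 0, 0, 2], [0, 1, 0, -5], [0, 0, 1, -4]].

Note the characteristic polynomial does not split into linear factors over ℚ, so A has no Jordan form over ℚ; the rational canonical form exists over any field.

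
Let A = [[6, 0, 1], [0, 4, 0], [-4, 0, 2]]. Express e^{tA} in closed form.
A has Jordan form J = [[4, 1, 0], [0, 4, 0], [0, 0, 4]] with A = PJP^{-1}, so e^{tA} = P e^{tJ} P^{-1}.

For a Jordan block J_k(λ), e^{tJ_k(λ)} = e^{λt} · (I + tN + t^2 N^2/2! + ... + t^{k-1} N^{k-1}/(k-1)!) where N is the nilpotent superdiagonal part.

Assembling the blocks and conjugating back gives the entries of e^{tA} as shown above.

e^{tA} = [[(2*t + 1)*e^{4*t}, 0, t*e^{4*t}], [0, e^{4*t}, 0], [-4*t*e^{4*t}, 0, (1 - 2*t)*e^{4*t}]]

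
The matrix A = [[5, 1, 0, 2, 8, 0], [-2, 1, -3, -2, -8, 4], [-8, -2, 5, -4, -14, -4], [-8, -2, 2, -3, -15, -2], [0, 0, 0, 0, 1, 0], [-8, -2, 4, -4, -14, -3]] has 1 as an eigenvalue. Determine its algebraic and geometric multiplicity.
The characteristic polynomial is (x - 1)^6, so the factor x - 1 appears with exponent 6: the algebraic multiplicity is 6.

rank(A - I) = 3, so the eigenspace has dimension 6 - 3 = 3: the geometric multiplicity is 3.

Since 3 < 6, A is not diagonalizable.

algebraic multiplicity 6, geometric multiplicity 3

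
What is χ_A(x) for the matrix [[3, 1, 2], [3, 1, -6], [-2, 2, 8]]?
xI - A = [[x - 3, -1, -2], [-3, x - 1, 6], [2, -2, x - 8]].

Expanding det(xI - A) along the first row:
det(xI - A) = + (x - 3)·det([[x - 1, 6], [-2, x - 8]]) - (-1)·det([[-3, 6], [2, x - 8]]) + (-2)·det([[-3, x - 1], [2, -2]]).

Evaluating gives χ_A(x) = x^3 - 12x^2 + 48x - 64 = (x - 4)^3.

χ_A(x) = (x - 4)^3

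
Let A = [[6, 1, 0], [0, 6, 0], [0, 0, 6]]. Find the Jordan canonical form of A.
The characteristic polynomial is det(xI - A) = (x - 6)^3, so the eigenvalues are 6 (algebraic multiplicity 3).

For λ = 6: rank(A - 6I) = 1, rank((A - 6I)^2) = 0. The eigenspace has dimension 3 - 1 = 2, so there are 2 Jordan blocks; the rank sequence gives block sizes [2, 1].

Assembling the blocks gives the Jordan form J above.

J = [[6, 1, 0], [0, 6, 0], [0, 0, 6]]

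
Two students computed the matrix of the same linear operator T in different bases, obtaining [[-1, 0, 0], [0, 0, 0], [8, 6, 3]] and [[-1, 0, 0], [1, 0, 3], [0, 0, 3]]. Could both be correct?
Two matrices over a field are similar if and only if they have the same invariant factors.

Both A and B have characteristic polynomial x(x - 3)(x + 1) and minimal polynomial x(x - 3)(x + 1). Computing further, both have invariant factors x(x - 3)(x + 1). Hence A and B are similar.

Yes.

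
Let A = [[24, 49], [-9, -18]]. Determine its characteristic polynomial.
xI - A = [[x - 24, -49], [9, x + 18]].

Expanding det(xI - A) along the first row:
det(xI - A) = + (x - 24)·det([[x + 18]]) - (-49)·det([[9]]).

Evaluating gives χ_A(x) = x^2 - 6x + 9 = (x - 3)^2.

χ_A(x) = (x - 3)^2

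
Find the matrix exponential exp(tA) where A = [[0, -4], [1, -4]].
A has Jordan form J = [[-2, 1], [0, -2]] with A = PJP^{-1}, so e^{tA} = P e^{tJ} P^{-1}.

For a Jordan block J_k(λ), e^{tJ_k(λ)} = e^{λt} · (I + tN + t^2 N^2/2! + ... + t^{k-1} N^{k-1}/(k-1)!) where N is the nilpotent superdiagonal part.

Assembling the blocks and conjugating back gives the entries of e^{tA} as shown above.

e^{tA} = [[(2*t + 1)*e^{-2*t}, -4*t*e^{-2*t}], [t*e^{-2*t}, (1 - 2*t)*e^{-2*t}]]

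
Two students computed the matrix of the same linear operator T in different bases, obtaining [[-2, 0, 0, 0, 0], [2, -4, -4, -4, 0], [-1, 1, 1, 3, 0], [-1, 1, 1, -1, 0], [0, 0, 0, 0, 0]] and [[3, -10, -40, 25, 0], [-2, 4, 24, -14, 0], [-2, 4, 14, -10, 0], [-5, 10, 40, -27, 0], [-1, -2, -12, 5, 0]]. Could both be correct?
Two matrices over a field are similar if and only if they have the same invariant factors.

Both A and B have characteristic polynomial x^2(x + 2)^3 and minimal polynomial x(x + 2)^2. Computing further, both have invariant factors x(x + 2), x(x + 2)^2. Hence A and B are similar.

Yes.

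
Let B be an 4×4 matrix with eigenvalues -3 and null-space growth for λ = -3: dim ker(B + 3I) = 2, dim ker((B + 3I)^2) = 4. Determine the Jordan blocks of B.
Jordan blocks: (-3, 2), (-3, 2)

λ = -3: successive nullity increments [2, 2] count blocks of size ≥ k; block sizes are [2, 2].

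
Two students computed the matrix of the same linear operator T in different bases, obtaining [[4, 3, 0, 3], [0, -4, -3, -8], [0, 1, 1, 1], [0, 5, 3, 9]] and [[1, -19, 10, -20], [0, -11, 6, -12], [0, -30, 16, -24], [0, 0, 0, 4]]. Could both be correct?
Two matrices over a field are similar if and only if they have the same invariant factors.

Both A and B have characteristic polynomial (x - 4)^2(x - 1)^2 and minimal polynomial (x - 4)(x - 1)^2. Computing further, both have invariant factors x - 4, (x - 4)(x - 1)^2. Hence A and B are similar.

Yes.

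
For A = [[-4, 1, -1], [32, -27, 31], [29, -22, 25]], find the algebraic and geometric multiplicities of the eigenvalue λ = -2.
The characteristic polynomial is (x + 2)^3, so the factor x + 2 appears with exponent 3: the algebraic multiplicity is 3.

rank(A + 2I) = 2, so the eigenspace has dimension 3 - 2 = 1: the geometric multiplicity is 1.

Since 1 < 3, A is not diagonalizable.

algebraic multiplicity 3, geometric multiplicity 1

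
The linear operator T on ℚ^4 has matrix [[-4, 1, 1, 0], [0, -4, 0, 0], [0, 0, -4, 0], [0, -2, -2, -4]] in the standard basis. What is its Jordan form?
The characteristic polynomial is det(xI - A) = (x + 4)^4, so the eigenvalues are -4 (algebraic multiplicity 4).

For λ = -4: rank(A + 4I) = 1, rank((A + 4I)^2) = 0. The eigenspace has dimension 4 - 1 = 3, so there are 3 Jordan blocks; the rank sequence gives block sizes [2, 1, 1].

Assembling the blocks gives the Jordan form J above.

J = [[-4, 1, 0, 0], [0, -4, 0, 0], [0, 0, -4, 0], [0, 0, 0, -4]]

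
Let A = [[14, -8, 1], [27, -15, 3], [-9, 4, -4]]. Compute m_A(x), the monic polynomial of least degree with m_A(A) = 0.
m_A(x) = (x + 1)^2(x + 3)

The characteristic polynomial factors as (x + 1)^2(x + 3). The minimal polynomial is ∏(x - λ)^{k_λ} where k_λ is the size of the largest Jordan block at λ.

For λ = -3: rank(A + 3I) = 2, and the largest Jordan block has size 1 (the smallest k with rank((A + 3I)^k) = rank((A + 3I)^(k+1))).
For λ = -1: rank(A + I) = 2, and the largest Jordan block has size 2 (the smallest k with rank((A + I)^k) = rank((A + I)^(k+1))).

So m_A(x) = (x + 1)^2(x + 3).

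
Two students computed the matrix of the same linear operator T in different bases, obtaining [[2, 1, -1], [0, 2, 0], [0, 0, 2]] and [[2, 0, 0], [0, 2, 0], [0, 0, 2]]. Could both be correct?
No.

Both have characteristic polynomial (x - 2)^3, but the minimal polynomial of A is (x - 2)^2 while the minimal polynomial of B is x - 2. The minimal polynomial is a similarity invariant, so A and B are not similar.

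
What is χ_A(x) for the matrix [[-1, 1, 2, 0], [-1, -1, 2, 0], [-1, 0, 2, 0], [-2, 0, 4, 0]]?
xI - A = [[x + 1, -1, -2, 0], [1, x + 1, -2, 0], [1, 0, x - 2, 0], [2, 0, -4, x]].

Expanding det(xI - A) along the first row:
det(xI - A) = + (x + 1)·det([[x + 1, -2, 0], [0, x - 2, 0], [0, -4, x]]) - (-1)·det([[1, -2, 0], [1, x - 2, 0], [2, -4, x]]) + (-2)·det([[1, x + 1, 0], [1, 0, 0], [2, 0, x]]) - (0)·det([[1, x + 1, -2], [1, 0, x - 2], [2, 0, -4]]).

Evaluating gives χ_A(x) = x^4.

χ_A(x) = x^4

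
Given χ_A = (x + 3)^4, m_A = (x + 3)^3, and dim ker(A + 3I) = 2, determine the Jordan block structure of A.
λ = -3: algebraic multiplicity 4 (exponent in χ_A), largest block size 3 (exponent in m_A), 2 blocks (geometric multiplicity). These force block sizes [3, 1].

Jordan blocks: (-3, 3), (-3, 1)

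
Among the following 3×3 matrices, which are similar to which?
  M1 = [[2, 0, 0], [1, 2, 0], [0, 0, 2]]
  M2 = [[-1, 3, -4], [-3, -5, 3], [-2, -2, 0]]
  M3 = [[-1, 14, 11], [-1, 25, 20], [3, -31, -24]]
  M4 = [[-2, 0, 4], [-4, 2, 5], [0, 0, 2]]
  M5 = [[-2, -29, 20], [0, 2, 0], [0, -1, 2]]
4 classes: {M1}, {M2}, {M3}, {M4, M5}

Characteristic polynomials: χ_{M1} = (x - 2)^3, χ_{M2} = (x + 2)^3, χ_{M3} = x^3, χ_{M4} = (x - 2)^2(x + 2), χ_{M5} = (x - 2)^2(x + 2).

{M1}: invariant factors x - 2, (x - 2)^2.

{M2}: invariant factors (x + 2)^3.

{M3}: invariant factors x^3.

{M4, M5}: invariant factors (x - 2)^2(x + 2).

Matrices are similar if and only if their invariant-factor lists agree; the partition into similarity classes is {M1}, {M2}, {M3}, {M4, M5}.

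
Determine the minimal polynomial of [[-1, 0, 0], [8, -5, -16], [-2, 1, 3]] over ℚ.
The characteristic polynomial factors as (x + 1)^3. The minimal polynomial is ∏(x - λ)^{k_λ} where k_λ is the size of the largest Jordan block at λ.

For λ = -1: rank(A + I) = 1, and the largest Jordan block has size 2 (the smallest k with rank((A + I)^k) = rank((A + I)^(k+1))).

So m_A(x) = (x + 1)^2.

m_A(x) = (x + 1)^2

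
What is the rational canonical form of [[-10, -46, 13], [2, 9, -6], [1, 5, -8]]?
The invariant factors of A (the non-unit diagonal entries of the Smith normal form of xI - A over ℚ[x]) are (x + 3)^3, each dividing the next. The characteristic polynomial is their product, (x + 3)^3.

The rational canonical form is the block-diagonal matrix of companion matrices C(f_i):
R = [[0, 0, -27], [1, 0, -27], [0, 1, -9]].

R = [[0, 0, -27], [1, 0, -27], [0, 1, -9]]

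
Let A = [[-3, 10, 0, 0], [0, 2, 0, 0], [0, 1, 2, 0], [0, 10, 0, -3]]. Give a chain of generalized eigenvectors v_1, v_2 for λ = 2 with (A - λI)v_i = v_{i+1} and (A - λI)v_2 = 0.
v_1 = [[2, 1, 0, 2]]^T, v_2 = [[0, 0, 1, 0]]^T

We seek v_1 ∈ ker((A - 2I)^2) \ ker(A - 2I), then set v_{i+1} = (A - 2I) v_i.

One such chain is v_1 = [[2, 1, 0, 2]]^T, v_2 = [[0, 0, 1, 0]]^T. Check: (A - 2I) v_2 = [[0, 0, 0, 0]]^T = 0.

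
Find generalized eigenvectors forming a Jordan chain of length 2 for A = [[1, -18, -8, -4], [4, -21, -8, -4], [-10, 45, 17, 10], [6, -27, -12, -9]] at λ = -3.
v_1 = [[0, 1, -2, 0]]^T, v_2 = [[-2, -2, 5, -3]]^T

We seek v_1 ∈ ker((A + 3I)^2) \ ker(A + 3I), then set v_{i+1} = (A + 3I) v_i.

One such chain is v_1 = [[0, 1, -2, 0]]^T, v_2 = [[-2, -2, 5, -3]]^T. Check: (A + 3I) v_2 = [[0, 0, 0, 0]]^T = 0.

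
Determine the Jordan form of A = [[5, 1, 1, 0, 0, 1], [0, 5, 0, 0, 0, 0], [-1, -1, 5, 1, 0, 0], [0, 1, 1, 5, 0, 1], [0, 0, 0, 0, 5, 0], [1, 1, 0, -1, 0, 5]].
The characteristic polynomial is det(xI - A) = (x - 5)^6, so the eigenvalues are 5 (algebraic multiplicity 6).

For λ = 5: rank(A - 5I) = 2, rank((A - 5I)^2) = 0. The eigenspace has dimension 6 - 2 = 4, so there are 4 Jordan blocks; the rank sequence gives block sizes [2, 2, 1, 1].

Assembling the blocks gives the Jordan form J above.

J = [[5, 1, 0, 0, 0, 0], [0, 5, 0, 0, 0, 0], [0, 0, 5, 1, 0, 0], [0, 0, 0, 5, 0, 0], [0, 0, 0, 0, 5, 0], [0, 0, 0, 0, 0, 5]]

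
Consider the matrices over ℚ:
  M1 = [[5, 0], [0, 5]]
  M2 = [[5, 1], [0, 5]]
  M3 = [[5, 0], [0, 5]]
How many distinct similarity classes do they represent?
2 classes: {M1, M3}, {M2}

Characteristic polynomials: χ_{M1} = (x - 5)^2, χ_{M2} = (x - 5)^2, χ_{M3} = (x - 5)^2.

{M1, M3}: invariant factors x - 5, x - 5.

{M2}: invariant factors (x - 5)^2.

Matrices are similar if and only if their invariant-factor lists agree; the partition into similarity classes is {M1, M3}, {M2}.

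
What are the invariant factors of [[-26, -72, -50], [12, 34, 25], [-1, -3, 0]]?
(x - 5)^2(x + 2)

The Jordan structure of A has elementary divisors (x + 2), (x - 5)^2. Arranging the block sizes at each eigenvalue in decreasing order and taking row products gives the invariant factors.

Invariant factors (smallest first, each dividing the next): (x - 5)^2(x + 2).

Check: the last factor (x - 5)^2(x + 2) is the minimal polynomial, and the product (x - 5)^2(x + 2) is the characteristic polynomial.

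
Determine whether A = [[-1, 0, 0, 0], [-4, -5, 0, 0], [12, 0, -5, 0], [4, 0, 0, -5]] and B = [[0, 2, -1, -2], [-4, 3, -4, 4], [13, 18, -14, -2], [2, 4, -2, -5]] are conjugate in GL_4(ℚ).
No.

Both have characteristic polynomial (x + 1)(x + 5)^3, but the minimal polynomial of A is (x + 1)(x + 5) while the minimal polynomial of B is (x + 1)(x + 5)^2. The minimal polynomial is a similarity invariant, so A and B are not similar.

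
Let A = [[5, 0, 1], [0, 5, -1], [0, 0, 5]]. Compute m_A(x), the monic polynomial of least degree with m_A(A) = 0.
The characteristic polynomial factors as (x - 5)^3. The minimal polynomial is ∏(x - λ)^{k_λ} where k_λ is the size of the largest Jordan block at λ.

For λ = 5: rank(A - 5I) = 1, and the largest Jordan block has size 2 (the smallest k with rank((A - 5I)^k) = rank((A - 5I)^(k+1))).

So m_A(x) = (x - 5)^2.

m_A(x) = (x - 5)^2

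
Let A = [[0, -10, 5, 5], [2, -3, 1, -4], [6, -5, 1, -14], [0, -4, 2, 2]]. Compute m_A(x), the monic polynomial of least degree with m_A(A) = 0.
m_A(x) = x^3

The characteristic polynomial factors as x^4. The minimal polynomial is ∏(x - λ)^{k_λ} where k_λ is the size of the largest Jordan block at λ.

For λ = 0: rank(A) = 2, and the largest Jordan block has size 3 (the smallest k with rank(A^k) = rank(A^(k+1))).

So m_A(x) = x^3.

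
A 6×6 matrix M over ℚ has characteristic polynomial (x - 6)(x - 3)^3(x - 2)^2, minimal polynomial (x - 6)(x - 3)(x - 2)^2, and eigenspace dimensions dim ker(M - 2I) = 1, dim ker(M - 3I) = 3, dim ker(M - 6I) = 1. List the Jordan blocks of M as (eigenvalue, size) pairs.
λ = 2: algebraic multiplicity 2 (exponent in χ_M), largest block size 2 (exponent in m_M), 1 block (geometric multiplicity). This forces block sizes [2].
λ = 3: algebraic multiplicity 3 (exponent in χ_M), largest block size 1 (exponent in m_M), 3 blocks (geometric multiplicity). These force block sizes [1, 1, 1].
λ = 6: algebraic multiplicity 1 (exponent in χ_M), largest block size 1 (exponent in m_M), 1 block (geometric multiplicity). This forces block sizes [1].

Jordan blocks: (2, 2), (3, 1), (3, 1), (3, 1), (6, 1)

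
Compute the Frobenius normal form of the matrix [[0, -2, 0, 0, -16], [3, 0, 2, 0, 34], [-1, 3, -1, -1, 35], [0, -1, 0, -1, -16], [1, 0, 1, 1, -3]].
R = [[0, 0, 0, 0, 16], [1, 0, 0, 0, 32], [0, 1, 0, 0, 16], [0, 0, 1, 0, -4], [0, 0, 0, 1, -5]]

The invariant factors of A (the non-unit diagonal entries of the Smith normal form of xI - A over ℚ[x]) are (x - 2)(x + 1)(x + 2)^3, each dividing the next. The characteristic polynomial is their product, (x - 2)(x + 1)(x + 2)^3.

The rational canonical form is the block-diagonal matrix of companion matrices C(f_i):
R = [[0, 0, 0, 0, 16], [1, 0, 0, 0, 32], [0, 1, 0, 0, 16], [0, 0, 1, 0, -4], [0, 0, 0, 1, -5]].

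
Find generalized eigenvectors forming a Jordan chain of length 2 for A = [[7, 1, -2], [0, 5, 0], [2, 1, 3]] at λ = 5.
We seek v_1 ∈ ker((A - 5I)^2) \ ker(A - 5I), then set v_{i+1} = (A - 5I) v_i.

One such chain is v_1 = [[2, -3, 0]]^T, v_2 = [[1, 0, 1]]^T. Check: (A - 5I) v_2 = [[0, 0, 0]]^T = 0.

v_1 = [[2, -3, 0]]^T, v_2 = [[1, 0, 1]]^T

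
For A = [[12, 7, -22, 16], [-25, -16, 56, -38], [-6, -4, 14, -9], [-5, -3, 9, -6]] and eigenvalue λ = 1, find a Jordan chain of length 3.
We seek v_1 ∈ ker((A - I)^3) \ ker((A - I)^2), then set v_{i+1} = (A - I) v_i.

One such chain is v_1 = [[0, 3, 1, 0]]^T, v_2 = [[-1, 5, 1, 0]]^T, v_3 = [[2, -4, -1, -1]]^T. Check: (A - I) v_3 = [[0, 0, 0, 0]]^T = 0.

v_1 = [[0, 3, 1, 0]]^T, v_2 = [[-1, 5, 1, 0]]^T, v_3 = [[2, -4, -1, -1]]^T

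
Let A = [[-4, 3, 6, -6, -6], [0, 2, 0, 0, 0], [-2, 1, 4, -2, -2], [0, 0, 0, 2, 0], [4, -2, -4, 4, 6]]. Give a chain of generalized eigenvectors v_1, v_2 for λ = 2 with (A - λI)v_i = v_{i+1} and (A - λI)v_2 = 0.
v_1 = [[-4, 1, -1, 1, 2]]^T, v_2 = [[3, 0, 1, 0, -2]]^T

We seek v_1 ∈ ker((A - 2I)^2) \ ker(A - 2I), then set v_{i+1} = (A - 2I) v_i.

One such chain is v_1 = [[-4, 1, -1, 1, 2]]^T, v_2 = [[3, 0, 1, 0, -2]]^T. Check: (A - 2I) v_2 = [[0, 0, 0, 0, 0]]^T = 0.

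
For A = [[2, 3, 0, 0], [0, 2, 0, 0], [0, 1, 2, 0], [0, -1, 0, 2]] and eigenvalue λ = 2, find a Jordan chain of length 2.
v_1 = [[0, 1, 0, 2]]^T, v_2 = [[3, 0, 1, -1]]^T

We seek v_1 ∈ ker((A - 2I)^2) \ ker(A - 2I), then set v_{i+1} = (A - 2I) v_i.

One such chain is v_1 = [[0, 1, 0, 2]]^T, v_2 = [[3, 0, 1, -1]]^T. Check: (A - 2I) v_2 = [[0, 0, 0, 0]]^T = 0.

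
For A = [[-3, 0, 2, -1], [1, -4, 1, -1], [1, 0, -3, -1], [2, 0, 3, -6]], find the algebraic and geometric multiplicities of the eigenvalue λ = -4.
algebraic multiplicity 4, geometric multiplicity 2

The characteristic polynomial is (x + 4)^4, so the factor x + 4 appears with exponent 4: the algebraic multiplicity is 4.

rank(A + 4I) = 2, so the eigenspace has dimension 4 - 2 = 2: the geometric multiplicity is 2.

Since 2 < 4, A is not diagonalizable.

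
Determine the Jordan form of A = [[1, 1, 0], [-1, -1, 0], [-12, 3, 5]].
The characteristic polynomial is det(xI - A) = x^2(x - 5), so the eigenvalues are 0 (algebraic multiplicity 2), 5 (algebraic multiplicity 1).

For λ = 0: rank(A) = 2, rank(A^2) = 1. The eigenspace has dimension 3 - 2 = 1, so there is 1 Jordan block; the rank sequence gives block sizes [2].

For λ = 5: algebraic multiplicity 1 gives one 1×1 block.

Assembling the blocks gives the Jordan form J above.

J = [[0, 1, 0], [0, 0, 0], [0, 0, 5]]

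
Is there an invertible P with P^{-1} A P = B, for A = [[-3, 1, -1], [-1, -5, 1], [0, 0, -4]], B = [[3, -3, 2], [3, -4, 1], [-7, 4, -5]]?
trace(A) = -12 but trace(B) = -6. The trace is a similarity invariant, so A and B are not similar.

No.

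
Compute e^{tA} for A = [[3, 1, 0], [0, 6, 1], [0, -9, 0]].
A has Jordan form J = [[3, 1, 0], [0, 3, 1], [0, 0, 3]] with A = PJP^{-1}, so e^{tA} = P e^{tJ} P^{-1}.

For a Jordan block J_k(λ), e^{tJ_k(λ)} = e^{λt} · (I + tN + t^2 N^2/2! + ... + t^{k-1} N^{k-1}/(k-1)!) where N is the nilpotent superdiagonal part.

Assembling the blocks and conjugating back gives the entries of e^{tA} as shown above.

e^{tA} = [[e^{3*t}, t*(3*t + 2)*e^{3*t}/2, t^2*e^{3*t}/2], [0, (3*t + 1)*e^{3*t}, t*e^{3*t}], [0, -9*t*e^{3*t}, (1 - 3*t)*e^{3*t}]]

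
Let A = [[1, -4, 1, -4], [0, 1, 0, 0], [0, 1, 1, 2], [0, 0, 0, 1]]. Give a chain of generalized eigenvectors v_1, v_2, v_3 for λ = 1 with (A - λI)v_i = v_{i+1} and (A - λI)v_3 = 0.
We seek v_1 ∈ ker((A - I)^3) \ ker((A - I)^2), then set v_{i+1} = (A - I) v_i.

One such chain is v_1 = [[-4, 1, 2, 0]]^T, v_2 = [[-2, 0, 1, 0]]^T, v_3 = [[1, 0, 0, 0]]^T. Check: (A - I) v_3 = [[0, 0, 0, 0]]^T = 0.

v_1 = [[-4, 1, 2, 0]]^T, v_2 = [[-2, 0, 1, 0]]^T, v_3 = [[1, 0, 0, 0]]^T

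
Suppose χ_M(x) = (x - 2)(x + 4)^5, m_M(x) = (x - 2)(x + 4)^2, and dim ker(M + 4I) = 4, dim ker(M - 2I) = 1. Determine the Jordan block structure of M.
Jordan blocks: (-4, 2), (-4, 1), (-4, 1), (-4, 1), (2, 1)

λ = -4: algebraic multiplicity 5 (exponent in χ_M), largest block size 2 (exponent in m_M), 4 blocks (geometric multiplicity). These force block sizes [2, 1, 1, 1].
λ = 2: algebraic multiplicity 1 (exponent in χ_M), largest block size 1 (exponent in m_M), 1 block (geometric multiplicity). This forces block sizes [1].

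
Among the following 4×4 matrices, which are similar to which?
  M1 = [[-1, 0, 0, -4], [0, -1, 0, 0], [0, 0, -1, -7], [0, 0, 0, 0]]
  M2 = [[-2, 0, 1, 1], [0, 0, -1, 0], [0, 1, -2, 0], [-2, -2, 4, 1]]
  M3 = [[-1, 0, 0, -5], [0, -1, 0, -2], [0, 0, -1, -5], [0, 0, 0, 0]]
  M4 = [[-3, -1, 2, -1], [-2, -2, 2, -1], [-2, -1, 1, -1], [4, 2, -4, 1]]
Characteristic polynomials: χ_{M1} = x(x + 1)^3, χ_{M2} = x(x + 1)^3, χ_{M3} = x(x + 1)^3, χ_{M4} = x(x + 1)^3.

{M1, M3, M4}: invariant factors x + 1, x + 1, x(x + 1).

{M2}: invariant factors x + 1, x(x + 1)^2.

Matrices are similar if and only if their invariant-factor lists agree; the partition into similarity classes is {M1, M3, M4}, {M2}.

2 classes: {M1, M3, M4}, {M2}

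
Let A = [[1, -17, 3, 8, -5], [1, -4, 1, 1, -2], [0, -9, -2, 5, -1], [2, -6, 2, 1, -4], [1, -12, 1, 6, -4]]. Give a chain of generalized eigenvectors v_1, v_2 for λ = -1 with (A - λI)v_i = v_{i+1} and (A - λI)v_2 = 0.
We seek v_1 ∈ ker((A + I)^2) \ ker(A + I), then set v_{i+1} = (A + I) v_i.

One such chain is v_1 = [[1, -3, 0, -5, 2]]^T, v_2 = [[3, 1, 0, 2, 1]]^T. Check: (A + I) v_2 = [[0, 0, 0, 0, 0]]^T = 0.

v_1 = [[1, -3, 0, -5, 2]]^T, v_2 = [[3, 1, 0, 2, 1]]^T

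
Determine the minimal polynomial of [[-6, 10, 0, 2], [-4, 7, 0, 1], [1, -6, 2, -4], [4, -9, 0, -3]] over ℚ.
m_A(x) = (x - 2)^2(x + 2)^2

The characteristic polynomial factors as (x - 2)^2(x + 2)^2. The minimal polynomial is ∏(x - λ)^{k_λ} where k_λ is the size of the largest Jordan block at λ.

For λ = -2: rank(A + 2I) = 3, and the largest Jordan block has size 2 (the smallest k with rank((A + 2I)^k) = rank((A + 2I)^(k+1))).
For λ = 2: rank(A - 2I) = 3, and the largest Jordan block has size 2 (the smallest k with rank((A - 2I)^k) = rank((A - 2I)^(k+1))).

So m_A(x) = (x - 2)^2(x + 2)^2.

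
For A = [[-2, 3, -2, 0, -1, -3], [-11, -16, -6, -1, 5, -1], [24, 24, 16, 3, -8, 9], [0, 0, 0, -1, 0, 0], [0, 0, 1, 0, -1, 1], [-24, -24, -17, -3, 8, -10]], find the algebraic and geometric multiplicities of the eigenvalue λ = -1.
The characteristic polynomial is (x + 1)^4(x + 5)^2, so the factor x + 1 appears with exponent 4: the algebraic multiplicity is 4.

rank(A + I) = 4, so the eigenspace has dimension 6 - 4 = 2: the geometric multiplicity is 2.

Since 2 < 4, A is not diagonalizable.

algebraic multiplicity 4, geometric multiplicity 2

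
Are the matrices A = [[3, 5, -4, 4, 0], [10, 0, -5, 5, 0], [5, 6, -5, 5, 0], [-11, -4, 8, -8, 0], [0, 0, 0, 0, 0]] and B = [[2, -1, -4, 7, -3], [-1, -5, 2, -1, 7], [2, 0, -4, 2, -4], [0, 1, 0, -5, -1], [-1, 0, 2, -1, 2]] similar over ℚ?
Two matrices over a field are similar if and only if they have the same invariant factors.

Both A and B have characteristic polynomial x^3(x + 5)^2 and minimal polynomial x^2(x + 5)^2. Computing further, both have invariant factors x, x^2(x + 5)^2. Hence A and B are similar.

Yes.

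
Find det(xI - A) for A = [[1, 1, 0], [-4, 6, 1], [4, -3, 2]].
χ_A(x) = (x - 3)^3

xI - A = [[x - 1, -1, 0], [4, x - 6, -1], [-4, 3, x - 2]].

Expanding det(xI - A) along the first row:
det(xI - A) = + (x - 1)·det([[x - 6, -1], [3, x - 2]]) - (-1)·det([[4, -1], [-4, x - 2]]) + (0)·det([[4, x - 6], [-4, 3]]).

Evaluating gives χ_A(x) = x^3 - 9x^2 + 27x - 27 = (x - 3)^3.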